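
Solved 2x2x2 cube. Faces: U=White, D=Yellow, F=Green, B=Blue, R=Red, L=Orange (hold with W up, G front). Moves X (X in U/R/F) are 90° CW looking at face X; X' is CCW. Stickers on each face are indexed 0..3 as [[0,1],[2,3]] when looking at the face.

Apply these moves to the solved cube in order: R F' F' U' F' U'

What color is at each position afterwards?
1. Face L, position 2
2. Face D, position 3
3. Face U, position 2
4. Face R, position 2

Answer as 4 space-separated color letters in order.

After move 1 (R): R=RRRR U=WGWG F=GYGY D=YBYB B=WBWB
After move 2 (F'): F=YYGG U=WGRR R=BRYR D=OOYB L=OGOW
After move 3 (F'): F=YGYG U=WGBY R=OROR D=GWYB L=OROR
After move 4 (U'): U=GYWB F=ORYG R=YGOR B=ORWB L=WBOR
After move 5 (F'): F=RGOY U=GYYO R=WGGR D=BRYB L=WBOW
After move 6 (U'): U=YOGY F=WBOY R=RGGR B=WGWB L=OROW
Query 1: L[2] = O
Query 2: D[3] = B
Query 3: U[2] = G
Query 4: R[2] = G

Answer: O B G G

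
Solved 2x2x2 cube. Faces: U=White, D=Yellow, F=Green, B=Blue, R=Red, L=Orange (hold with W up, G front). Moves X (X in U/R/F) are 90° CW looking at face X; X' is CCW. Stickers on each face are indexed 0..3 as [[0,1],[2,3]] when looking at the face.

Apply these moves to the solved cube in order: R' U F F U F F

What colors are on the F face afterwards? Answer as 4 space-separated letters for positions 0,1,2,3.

After move 1 (R'): R=RRRR U=WBWB F=GWGW D=YGYG B=YBYB
After move 2 (U): U=WWBB F=RRGW R=YBRR B=OOYB L=GWOO
After move 3 (F): F=GRWR U=WWOW R=BBBR D=RYYG L=GYOG
After move 4 (F): F=WGRR U=WWGY R=OBWR D=BBYG L=GROY
After move 5 (U): U=GWYW F=OBRR R=OOWR B=GRYB L=WGOY
After move 6 (F): F=RORB U=GWYG R=YOWR D=WOYG L=WBOB
After move 7 (F): F=RRBO U=GWBB R=YOGR D=WYYG L=WWOO
Query: F face = RRBO

Answer: R R B O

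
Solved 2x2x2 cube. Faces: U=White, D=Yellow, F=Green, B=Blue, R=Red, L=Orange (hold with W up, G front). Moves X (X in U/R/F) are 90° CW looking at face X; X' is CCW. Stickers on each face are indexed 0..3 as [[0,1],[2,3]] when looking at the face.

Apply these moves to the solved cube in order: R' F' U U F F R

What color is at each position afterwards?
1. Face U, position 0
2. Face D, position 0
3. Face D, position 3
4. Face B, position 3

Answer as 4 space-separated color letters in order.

Answer: R W W B

Derivation:
After move 1 (R'): R=RRRR U=WBWB F=GWGW D=YGYG B=YBYB
After move 2 (F'): F=WWGG U=WBRR R=GRYR D=OOYG L=OBOW
After move 3 (U): U=RWRB F=GRGG R=YBYR B=OBYB L=WWOW
After move 4 (U): U=RRBW F=YBGG R=OBYR B=WWYB L=GROW
After move 5 (F): F=GYGB U=RRWR R=BBWR D=YOYG L=GOOO
After move 6 (F): F=GGBY U=RROO R=WBRR D=WBYG L=GYOO
After move 7 (R): R=RWRB U=RGOY F=GBBG D=WYYW B=OWRB
Query 1: U[0] = R
Query 2: D[0] = W
Query 3: D[3] = W
Query 4: B[3] = B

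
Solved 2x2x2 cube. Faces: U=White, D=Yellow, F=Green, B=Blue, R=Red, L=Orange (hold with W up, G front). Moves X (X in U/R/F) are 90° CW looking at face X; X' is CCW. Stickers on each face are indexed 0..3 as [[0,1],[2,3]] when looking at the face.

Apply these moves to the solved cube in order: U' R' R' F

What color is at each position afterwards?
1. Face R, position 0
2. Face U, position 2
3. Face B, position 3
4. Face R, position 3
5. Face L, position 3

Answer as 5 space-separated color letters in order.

After move 1 (U'): U=WWWW F=OOGG R=GGRR B=RRBB L=BBOO
After move 2 (R'): R=GRGR U=WBWR F=OWGW D=YOYG B=YRYB
After move 3 (R'): R=RRGG U=WYWY F=OBGR D=YWYW B=GROB
After move 4 (F): F=GORB U=WYOB R=WRYG D=GRYW L=BYOW
Query 1: R[0] = W
Query 2: U[2] = O
Query 3: B[3] = B
Query 4: R[3] = G
Query 5: L[3] = W

Answer: W O B G W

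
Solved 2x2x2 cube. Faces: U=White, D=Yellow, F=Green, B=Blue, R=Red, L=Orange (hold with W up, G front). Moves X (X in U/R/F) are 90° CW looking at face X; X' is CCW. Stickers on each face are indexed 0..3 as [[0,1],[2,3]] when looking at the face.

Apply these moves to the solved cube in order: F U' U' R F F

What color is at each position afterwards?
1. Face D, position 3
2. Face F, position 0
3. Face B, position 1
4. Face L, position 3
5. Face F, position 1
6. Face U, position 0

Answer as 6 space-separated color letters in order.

Answer: G Y G W G O

Derivation:
After move 1 (F): F=GGGG U=WWOO R=WRWR D=RRYY L=OYOY
After move 2 (U'): U=WOWO F=OYGG R=GGWR B=WRBB L=BBOY
After move 3 (U'): U=OOWW F=BBGG R=OYWR B=GGBB L=WROY
After move 4 (R): R=WORY U=OBWG F=BRGY D=RBYG B=WGOB
After move 5 (F): F=GBYR U=OBYR R=WOGY D=RWYG L=WROB
After move 6 (F): F=YGRB U=OBBR R=YORY D=GWYG L=WROW
Query 1: D[3] = G
Query 2: F[0] = Y
Query 3: B[1] = G
Query 4: L[3] = W
Query 5: F[1] = G
Query 6: U[0] = O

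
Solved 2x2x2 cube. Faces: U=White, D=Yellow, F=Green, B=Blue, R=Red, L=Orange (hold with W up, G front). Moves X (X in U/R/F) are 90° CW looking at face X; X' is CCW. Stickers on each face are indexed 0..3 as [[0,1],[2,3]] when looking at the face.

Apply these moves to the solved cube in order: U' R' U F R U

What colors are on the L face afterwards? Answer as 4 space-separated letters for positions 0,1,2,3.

After move 1 (U'): U=WWWW F=OOGG R=GGRR B=RRBB L=BBOO
After move 2 (R'): R=GRGR U=WBWR F=OWGW D=YOYG B=YRYB
After move 3 (U): U=WWRB F=GRGW R=YRGR B=BBYB L=OWOO
After move 4 (F): F=GGWR U=WWOW R=RRBR D=GYYG L=OYOO
After move 5 (R): R=BRRR U=WGOR F=GYWG D=GYYB B=WBWB
After move 6 (U): U=OWRG F=BRWG R=WBRR B=OYWB L=GYOO
Query: L face = GYOO

Answer: G Y O O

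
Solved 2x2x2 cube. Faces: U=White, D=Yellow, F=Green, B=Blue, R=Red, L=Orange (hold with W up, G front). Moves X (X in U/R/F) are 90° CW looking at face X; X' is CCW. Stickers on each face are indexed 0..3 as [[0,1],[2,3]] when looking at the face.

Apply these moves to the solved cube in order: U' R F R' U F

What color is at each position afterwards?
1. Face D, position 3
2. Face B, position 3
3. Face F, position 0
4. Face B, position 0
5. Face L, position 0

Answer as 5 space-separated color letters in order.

After move 1 (U'): U=WWWW F=OOGG R=GGRR B=RRBB L=BBOO
After move 2 (R): R=RGRG U=WOWG F=OYGY D=YBYR B=WRWB
After move 3 (F): F=GOYY U=WOOB R=WGGG D=RRYR L=BYOB
After move 4 (R'): R=GGWG U=WWOW F=GOYB D=ROYY B=RRRB
After move 5 (U): U=OWWW F=GGYB R=RRWG B=BYRB L=GOOB
After move 6 (F): F=YGBG U=OWBO R=WRWG D=WRYY L=GROO
Query 1: D[3] = Y
Query 2: B[3] = B
Query 3: F[0] = Y
Query 4: B[0] = B
Query 5: L[0] = G

Answer: Y B Y B G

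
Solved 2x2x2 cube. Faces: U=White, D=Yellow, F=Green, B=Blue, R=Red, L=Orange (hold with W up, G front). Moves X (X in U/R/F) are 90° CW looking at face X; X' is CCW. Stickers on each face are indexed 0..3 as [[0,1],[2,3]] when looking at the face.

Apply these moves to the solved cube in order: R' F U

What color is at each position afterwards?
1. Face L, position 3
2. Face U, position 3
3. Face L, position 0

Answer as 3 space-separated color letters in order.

Answer: G B G

Derivation:
After move 1 (R'): R=RRRR U=WBWB F=GWGW D=YGYG B=YBYB
After move 2 (F): F=GGWW U=WBOO R=WRBR D=RRYG L=OYOG
After move 3 (U): U=OWOB F=WRWW R=YBBR B=OYYB L=GGOG
Query 1: L[3] = G
Query 2: U[3] = B
Query 3: L[0] = G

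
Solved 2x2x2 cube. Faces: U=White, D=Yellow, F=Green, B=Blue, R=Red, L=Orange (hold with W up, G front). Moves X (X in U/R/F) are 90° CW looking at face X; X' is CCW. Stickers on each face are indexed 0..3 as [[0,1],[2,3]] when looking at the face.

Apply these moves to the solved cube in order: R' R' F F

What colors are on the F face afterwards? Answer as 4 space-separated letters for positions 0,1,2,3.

After move 1 (R'): R=RRRR U=WBWB F=GWGW D=YGYG B=YBYB
After move 2 (R'): R=RRRR U=WYWY F=GBGB D=YWYW B=GBGB
After move 3 (F): F=GGBB U=WYOO R=WRYR D=RRYW L=OYOW
After move 4 (F): F=BGBG U=WYWY R=OROR D=YWYW L=OROR
Query: F face = BGBG

Answer: B G B G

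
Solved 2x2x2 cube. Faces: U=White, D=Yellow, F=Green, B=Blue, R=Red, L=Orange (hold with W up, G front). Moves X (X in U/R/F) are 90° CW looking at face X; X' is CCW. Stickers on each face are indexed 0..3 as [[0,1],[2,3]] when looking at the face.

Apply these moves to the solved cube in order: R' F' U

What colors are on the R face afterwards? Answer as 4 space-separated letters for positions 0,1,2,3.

Answer: Y B Y R

Derivation:
After move 1 (R'): R=RRRR U=WBWB F=GWGW D=YGYG B=YBYB
After move 2 (F'): F=WWGG U=WBRR R=GRYR D=OOYG L=OBOW
After move 3 (U): U=RWRB F=GRGG R=YBYR B=OBYB L=WWOW
Query: R face = YBYR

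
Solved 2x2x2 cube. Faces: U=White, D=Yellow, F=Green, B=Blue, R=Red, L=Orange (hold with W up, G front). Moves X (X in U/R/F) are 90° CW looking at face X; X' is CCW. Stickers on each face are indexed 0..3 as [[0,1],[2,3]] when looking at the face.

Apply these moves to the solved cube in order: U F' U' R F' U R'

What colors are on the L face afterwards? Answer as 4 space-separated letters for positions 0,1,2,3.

Answer: O Y O W

Derivation:
After move 1 (U): U=WWWW F=RRGG R=BBRR B=OOBB L=GGOO
After move 2 (F'): F=RGRG U=WWBR R=YBYR D=GOYY L=GWOW
After move 3 (U'): U=WRWB F=GWRG R=RGYR B=YBBB L=OOOW
After move 4 (R): R=YRRG U=WWWG F=GORY D=GBYY B=BBRB
After move 5 (F'): F=OYGR U=WWYR R=BRGG D=OWYY L=OGOW
After move 6 (U): U=YWRW F=BRGR R=BBGG B=OGRB L=OYOW
After move 7 (R'): R=BGBG U=YRRO F=BWGW D=ORYR B=YGWB
Query: L face = OYOW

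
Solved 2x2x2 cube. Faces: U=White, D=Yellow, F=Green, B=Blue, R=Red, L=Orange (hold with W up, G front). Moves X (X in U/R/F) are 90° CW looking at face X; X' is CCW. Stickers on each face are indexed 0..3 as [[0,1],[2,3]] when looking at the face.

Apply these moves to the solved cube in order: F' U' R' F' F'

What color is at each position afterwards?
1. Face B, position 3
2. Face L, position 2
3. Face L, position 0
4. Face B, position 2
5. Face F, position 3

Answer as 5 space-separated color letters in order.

Answer: B O B O O

Derivation:
After move 1 (F'): F=GGGG U=WWRR R=YRYR D=OOYY L=OWOW
After move 2 (U'): U=WRWR F=OWGG R=GGYR B=YRBB L=BBOW
After move 3 (R'): R=GRGY U=WBWY F=ORGR D=OWYG B=YROB
After move 4 (F'): F=RROG U=WBGG R=WROY D=BWYG L=BYOW
After move 5 (F'): F=RGRO U=WBWO R=WRBY D=YWYG L=BGOG
Query 1: B[3] = B
Query 2: L[2] = O
Query 3: L[0] = B
Query 4: B[2] = O
Query 5: F[3] = O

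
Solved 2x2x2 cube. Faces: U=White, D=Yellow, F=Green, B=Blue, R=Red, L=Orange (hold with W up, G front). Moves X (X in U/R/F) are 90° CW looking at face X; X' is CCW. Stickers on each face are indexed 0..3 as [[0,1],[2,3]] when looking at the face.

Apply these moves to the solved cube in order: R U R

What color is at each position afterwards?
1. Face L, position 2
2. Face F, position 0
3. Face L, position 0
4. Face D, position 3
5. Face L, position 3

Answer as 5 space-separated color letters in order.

Answer: O R G O O

Derivation:
After move 1 (R): R=RRRR U=WGWG F=GYGY D=YBYB B=WBWB
After move 2 (U): U=WWGG F=RRGY R=WBRR B=OOWB L=GYOO
After move 3 (R): R=RWRB U=WRGY F=RBGB D=YWYO B=GOWB
Query 1: L[2] = O
Query 2: F[0] = R
Query 3: L[0] = G
Query 4: D[3] = O
Query 5: L[3] = O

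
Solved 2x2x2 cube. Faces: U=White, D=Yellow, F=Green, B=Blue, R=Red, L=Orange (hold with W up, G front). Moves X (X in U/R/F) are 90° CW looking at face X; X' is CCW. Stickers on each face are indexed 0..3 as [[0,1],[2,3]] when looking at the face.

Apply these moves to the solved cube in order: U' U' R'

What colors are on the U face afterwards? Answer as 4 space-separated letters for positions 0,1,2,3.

After move 1 (U'): U=WWWW F=OOGG R=GGRR B=RRBB L=BBOO
After move 2 (U'): U=WWWW F=BBGG R=OORR B=GGBB L=RROO
After move 3 (R'): R=OROR U=WBWG F=BWGW D=YBYG B=YGYB
Query: U face = WBWG

Answer: W B W G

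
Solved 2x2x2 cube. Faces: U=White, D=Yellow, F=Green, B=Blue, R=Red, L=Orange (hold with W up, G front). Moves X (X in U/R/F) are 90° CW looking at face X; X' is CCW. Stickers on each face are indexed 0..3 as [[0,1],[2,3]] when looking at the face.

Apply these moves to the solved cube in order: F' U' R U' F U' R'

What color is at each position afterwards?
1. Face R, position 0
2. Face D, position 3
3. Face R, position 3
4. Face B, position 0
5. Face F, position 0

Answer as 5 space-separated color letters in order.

Answer: B B W Y R

Derivation:
After move 1 (F'): F=GGGG U=WWRR R=YRYR D=OOYY L=OWOW
After move 2 (U'): U=WRWR F=OWGG R=GGYR B=YRBB L=BBOW
After move 3 (R): R=YGRG U=WWWG F=OOGY D=OBYY B=RRRB
After move 4 (U'): U=WGWW F=BBGY R=OORG B=YGRB L=RROW
After move 5 (F): F=GBYB U=WGWR R=WOWG D=ROYY L=ROOB
After move 6 (U'): U=GRWW F=ROYB R=GBWG B=WORB L=YGOB
After move 7 (R'): R=BGGW U=GRWW F=RRYW D=ROYB B=YOOB
Query 1: R[0] = B
Query 2: D[3] = B
Query 3: R[3] = W
Query 4: B[0] = Y
Query 5: F[0] = R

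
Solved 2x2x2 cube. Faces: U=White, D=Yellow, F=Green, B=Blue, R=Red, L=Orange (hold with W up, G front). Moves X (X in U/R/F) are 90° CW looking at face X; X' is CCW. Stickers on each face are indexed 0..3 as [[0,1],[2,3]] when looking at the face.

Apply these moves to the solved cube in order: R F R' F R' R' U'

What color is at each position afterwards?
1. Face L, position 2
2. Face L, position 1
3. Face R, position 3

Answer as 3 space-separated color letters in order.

After move 1 (R): R=RRRR U=WGWG F=GYGY D=YBYB B=WBWB
After move 2 (F): F=GGYY U=WGOO R=WRGR D=RRYB L=OYOB
After move 3 (R'): R=RRWG U=WWOW F=GGYO D=RGYY B=BBRB
After move 4 (F): F=YGOG U=WWBY R=ORWG D=WRYY L=OROG
After move 5 (R'): R=RGOW U=WRBB F=YWOY D=WGYG B=YBRB
After move 6 (R'): R=GWRO U=WRBY F=YROB D=WWYY B=GBGB
After move 7 (U'): U=RYWB F=OROB R=YRRO B=GWGB L=GBOG
Query 1: L[2] = O
Query 2: L[1] = B
Query 3: R[3] = O

Answer: O B O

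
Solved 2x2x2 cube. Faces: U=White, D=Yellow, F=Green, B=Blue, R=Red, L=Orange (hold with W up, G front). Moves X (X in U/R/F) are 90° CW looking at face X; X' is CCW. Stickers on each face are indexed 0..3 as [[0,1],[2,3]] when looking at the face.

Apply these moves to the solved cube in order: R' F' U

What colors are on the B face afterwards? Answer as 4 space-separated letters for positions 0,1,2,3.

Answer: O B Y B

Derivation:
After move 1 (R'): R=RRRR U=WBWB F=GWGW D=YGYG B=YBYB
After move 2 (F'): F=WWGG U=WBRR R=GRYR D=OOYG L=OBOW
After move 3 (U): U=RWRB F=GRGG R=YBYR B=OBYB L=WWOW
Query: B face = OBYB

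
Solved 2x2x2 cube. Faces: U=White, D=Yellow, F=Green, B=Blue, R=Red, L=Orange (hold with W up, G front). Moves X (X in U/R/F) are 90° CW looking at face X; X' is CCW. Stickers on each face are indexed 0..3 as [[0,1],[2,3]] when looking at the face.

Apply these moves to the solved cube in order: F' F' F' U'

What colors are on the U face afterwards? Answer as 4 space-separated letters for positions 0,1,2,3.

After move 1 (F'): F=GGGG U=WWRR R=YRYR D=OOYY L=OWOW
After move 2 (F'): F=GGGG U=WWYY R=OROR D=WWYY L=OROR
After move 3 (F'): F=GGGG U=WWOO R=WRWR D=RRYY L=OYOY
After move 4 (U'): U=WOWO F=OYGG R=GGWR B=WRBB L=BBOY
Query: U face = WOWO

Answer: W O W O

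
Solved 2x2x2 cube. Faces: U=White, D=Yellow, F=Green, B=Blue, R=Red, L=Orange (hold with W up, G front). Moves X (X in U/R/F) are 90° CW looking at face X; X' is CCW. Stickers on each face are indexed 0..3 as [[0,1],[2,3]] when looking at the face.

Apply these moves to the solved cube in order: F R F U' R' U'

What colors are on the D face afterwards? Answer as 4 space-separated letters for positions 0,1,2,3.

Answer: R R Y R

Derivation:
After move 1 (F): F=GGGG U=WWOO R=WRWR D=RRYY L=OYOY
After move 2 (R): R=WWRR U=WGOG F=GRGY D=RBYB B=OBWB
After move 3 (F): F=GGYR U=WGYY R=OWGR D=RWYB L=OROB
After move 4 (U'): U=GYWY F=ORYR R=GGGR B=OWWB L=OBOB
After move 5 (R'): R=GRGG U=GWWO F=OYYY D=RRYR B=BWWB
After move 6 (U'): U=WOGW F=OBYY R=OYGG B=GRWB L=BWOB
Query: D face = RRYR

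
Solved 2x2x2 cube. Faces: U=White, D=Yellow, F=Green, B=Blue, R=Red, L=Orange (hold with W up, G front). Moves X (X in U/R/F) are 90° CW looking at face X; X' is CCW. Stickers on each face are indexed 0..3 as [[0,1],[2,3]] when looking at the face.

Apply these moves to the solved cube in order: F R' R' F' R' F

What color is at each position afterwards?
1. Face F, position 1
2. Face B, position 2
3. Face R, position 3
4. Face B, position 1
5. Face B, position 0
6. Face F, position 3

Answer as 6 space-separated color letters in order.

After move 1 (F): F=GGGG U=WWOO R=WRWR D=RRYY L=OYOY
After move 2 (R'): R=RRWW U=WBOB F=GWGO D=RGYG B=YBRB
After move 3 (R'): R=RWRW U=WROY F=GBGB D=RWYO B=GBGB
After move 4 (F'): F=BBGG U=WRRR R=WWRW D=YYYO L=OYOO
After move 5 (R'): R=WWWR U=WGRG F=BRGR D=YBYG B=OBYB
After move 6 (F): F=GBRR U=WGOY R=RWGR D=WWYG L=OYOB
Query 1: F[1] = B
Query 2: B[2] = Y
Query 3: R[3] = R
Query 4: B[1] = B
Query 5: B[0] = O
Query 6: F[3] = R

Answer: B Y R B O R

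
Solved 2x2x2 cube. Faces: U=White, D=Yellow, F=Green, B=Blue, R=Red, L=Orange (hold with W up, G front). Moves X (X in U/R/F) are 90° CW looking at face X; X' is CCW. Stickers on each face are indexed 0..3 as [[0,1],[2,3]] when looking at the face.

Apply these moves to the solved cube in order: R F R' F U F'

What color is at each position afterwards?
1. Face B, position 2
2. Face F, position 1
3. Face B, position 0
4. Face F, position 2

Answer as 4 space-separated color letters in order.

After move 1 (R): R=RRRR U=WGWG F=GYGY D=YBYB B=WBWB
After move 2 (F): F=GGYY U=WGOO R=WRGR D=RRYB L=OYOB
After move 3 (R'): R=RRWG U=WWOW F=GGYO D=RGYY B=BBRB
After move 4 (F): F=YGOG U=WWBY R=ORWG D=WRYY L=OROG
After move 5 (U): U=BWYW F=OROG R=BBWG B=ORRB L=YGOG
After move 6 (F'): F=RGOO U=BWBW R=RBWG D=GGYY L=YWOY
Query 1: B[2] = R
Query 2: F[1] = G
Query 3: B[0] = O
Query 4: F[2] = O

Answer: R G O O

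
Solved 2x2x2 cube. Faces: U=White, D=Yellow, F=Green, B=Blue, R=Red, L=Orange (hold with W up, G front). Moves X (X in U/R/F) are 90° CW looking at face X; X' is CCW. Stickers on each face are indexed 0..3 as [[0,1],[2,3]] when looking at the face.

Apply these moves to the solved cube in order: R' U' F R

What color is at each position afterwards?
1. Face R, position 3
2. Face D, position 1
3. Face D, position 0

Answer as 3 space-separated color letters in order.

After move 1 (R'): R=RRRR U=WBWB F=GWGW D=YGYG B=YBYB
After move 2 (U'): U=BBWW F=OOGW R=GWRR B=RRYB L=YBOO
After move 3 (F): F=GOWO U=BBOB R=WWWR D=RGYG L=YYOG
After move 4 (R): R=WWRW U=BOOO F=GGWG D=RYYR B=BRBB
Query 1: R[3] = W
Query 2: D[1] = Y
Query 3: D[0] = R

Answer: W Y R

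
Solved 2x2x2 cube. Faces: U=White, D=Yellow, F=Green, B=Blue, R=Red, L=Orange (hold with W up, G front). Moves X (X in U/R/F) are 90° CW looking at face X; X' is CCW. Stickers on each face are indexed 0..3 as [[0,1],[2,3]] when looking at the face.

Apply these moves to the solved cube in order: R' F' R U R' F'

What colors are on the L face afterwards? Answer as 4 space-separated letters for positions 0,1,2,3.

Answer: W O O G

Derivation:
After move 1 (R'): R=RRRR U=WBWB F=GWGW D=YGYG B=YBYB
After move 2 (F'): F=WWGG U=WBRR R=GRYR D=OOYG L=OBOW
After move 3 (R): R=YGRR U=WWRG F=WOGG D=OYYY B=RBBB
After move 4 (U): U=RWGW F=YGGG R=RBRR B=OBBB L=WOOW
After move 5 (R'): R=BRRR U=RBGO F=YWGW D=OGYG B=YBYB
After move 6 (F'): F=WWYG U=RBBR R=GROR D=OWYG L=WOOG
Query: L face = WOOG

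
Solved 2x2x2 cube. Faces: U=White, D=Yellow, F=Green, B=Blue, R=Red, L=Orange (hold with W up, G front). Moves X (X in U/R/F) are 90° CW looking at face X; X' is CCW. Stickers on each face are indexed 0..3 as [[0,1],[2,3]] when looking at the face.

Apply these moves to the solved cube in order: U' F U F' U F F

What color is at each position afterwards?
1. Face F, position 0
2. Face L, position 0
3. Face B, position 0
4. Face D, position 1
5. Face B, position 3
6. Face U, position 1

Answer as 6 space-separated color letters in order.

Answer: G G G W B O

Derivation:
After move 1 (U'): U=WWWW F=OOGG R=GGRR B=RRBB L=BBOO
After move 2 (F): F=GOGO U=WWOB R=WGWR D=RGYY L=BYOY
After move 3 (U): U=OWBW F=WGGO R=RRWR B=BYBB L=GOOY
After move 4 (F'): F=GOWG U=OWRW R=GRRR D=OYYY L=GWOB
After move 5 (U): U=ROWW F=GRWG R=BYRR B=GWBB L=GOOB
After move 6 (F): F=WGGR U=ROBO R=WYWR D=RBYY L=GOOY
After move 7 (F): F=GWRG U=ROYO R=BYOR D=WWYY L=GROB
Query 1: F[0] = G
Query 2: L[0] = G
Query 3: B[0] = G
Query 4: D[1] = W
Query 5: B[3] = B
Query 6: U[1] = O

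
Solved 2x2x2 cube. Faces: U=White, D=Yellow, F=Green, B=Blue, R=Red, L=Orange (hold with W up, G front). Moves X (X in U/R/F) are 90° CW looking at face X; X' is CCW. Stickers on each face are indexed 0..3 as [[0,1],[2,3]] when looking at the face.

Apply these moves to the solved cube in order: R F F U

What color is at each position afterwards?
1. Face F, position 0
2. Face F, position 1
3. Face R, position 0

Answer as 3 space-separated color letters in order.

Answer: O R W

Derivation:
After move 1 (R): R=RRRR U=WGWG F=GYGY D=YBYB B=WBWB
After move 2 (F): F=GGYY U=WGOO R=WRGR D=RRYB L=OYOB
After move 3 (F): F=YGYG U=WGBY R=OROR D=GWYB L=OROR
After move 4 (U): U=BWYG F=ORYG R=WBOR B=ORWB L=YGOR
Query 1: F[0] = O
Query 2: F[1] = R
Query 3: R[0] = W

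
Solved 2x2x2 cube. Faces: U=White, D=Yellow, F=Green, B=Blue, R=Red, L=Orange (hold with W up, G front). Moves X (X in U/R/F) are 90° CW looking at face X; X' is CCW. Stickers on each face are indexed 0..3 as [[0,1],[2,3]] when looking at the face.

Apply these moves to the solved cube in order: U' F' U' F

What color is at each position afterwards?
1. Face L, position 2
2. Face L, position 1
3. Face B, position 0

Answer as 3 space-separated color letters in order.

Answer: O B Y

Derivation:
After move 1 (U'): U=WWWW F=OOGG R=GGRR B=RRBB L=BBOO
After move 2 (F'): F=OGOG U=WWGR R=YGYR D=BOYY L=BWOW
After move 3 (U'): U=WRWG F=BWOG R=OGYR B=YGBB L=RROW
After move 4 (F): F=OBGW U=WRWR R=WGGR D=YOYY L=RBOO
Query 1: L[2] = O
Query 2: L[1] = B
Query 3: B[0] = Y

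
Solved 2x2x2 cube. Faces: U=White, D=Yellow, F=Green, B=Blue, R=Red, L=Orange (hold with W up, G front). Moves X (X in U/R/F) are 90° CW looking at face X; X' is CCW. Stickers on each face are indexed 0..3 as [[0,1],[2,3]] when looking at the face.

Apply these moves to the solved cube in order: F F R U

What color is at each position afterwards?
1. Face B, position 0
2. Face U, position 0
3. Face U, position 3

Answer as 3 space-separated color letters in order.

After move 1 (F): F=GGGG U=WWOO R=WRWR D=RRYY L=OYOY
After move 2 (F): F=GGGG U=WWYY R=OROR D=WWYY L=OROR
After move 3 (R): R=OORR U=WGYG F=GWGY D=WBYB B=YBWB
After move 4 (U): U=YWGG F=OOGY R=YBRR B=ORWB L=GWOR
Query 1: B[0] = O
Query 2: U[0] = Y
Query 3: U[3] = G

Answer: O Y G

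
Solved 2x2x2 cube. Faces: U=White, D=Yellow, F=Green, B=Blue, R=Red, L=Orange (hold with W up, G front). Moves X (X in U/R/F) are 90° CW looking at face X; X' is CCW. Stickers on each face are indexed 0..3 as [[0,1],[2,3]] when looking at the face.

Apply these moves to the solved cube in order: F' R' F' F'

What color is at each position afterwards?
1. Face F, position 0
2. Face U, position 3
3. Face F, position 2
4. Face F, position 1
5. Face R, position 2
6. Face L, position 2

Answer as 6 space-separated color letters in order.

Answer: R O W G W O

Derivation:
After move 1 (F'): F=GGGG U=WWRR R=YRYR D=OOYY L=OWOW
After move 2 (R'): R=RRYY U=WBRB F=GWGR D=OGYG B=YBOB
After move 3 (F'): F=WRGG U=WBRY R=GROY D=WWYG L=OBOR
After move 4 (F'): F=RGWG U=WBGO R=WRWY D=BRYG L=OYOR
Query 1: F[0] = R
Query 2: U[3] = O
Query 3: F[2] = W
Query 4: F[1] = G
Query 5: R[2] = W
Query 6: L[2] = O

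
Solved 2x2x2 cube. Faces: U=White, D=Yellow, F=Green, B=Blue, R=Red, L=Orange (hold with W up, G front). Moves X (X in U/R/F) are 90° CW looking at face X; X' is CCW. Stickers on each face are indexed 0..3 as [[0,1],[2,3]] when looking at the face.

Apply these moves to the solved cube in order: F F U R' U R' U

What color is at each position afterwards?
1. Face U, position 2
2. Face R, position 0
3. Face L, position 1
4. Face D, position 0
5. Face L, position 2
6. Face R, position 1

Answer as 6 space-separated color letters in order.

After move 1 (F): F=GGGG U=WWOO R=WRWR D=RRYY L=OYOY
After move 2 (F): F=GGGG U=WWYY R=OROR D=WWYY L=OROR
After move 3 (U): U=YWYW F=ORGG R=BBOR B=ORBB L=GGOR
After move 4 (R'): R=BRBO U=YBYO F=OWGW D=WRYG B=YRWB
After move 5 (U): U=YYOB F=BRGW R=YRBO B=GGWB L=OWOR
After move 6 (R'): R=ROYB U=YWOG F=BYGB D=WRYW B=GGRB
After move 7 (U): U=OYGW F=ROGB R=GGYB B=OWRB L=BYOR
Query 1: U[2] = G
Query 2: R[0] = G
Query 3: L[1] = Y
Query 4: D[0] = W
Query 5: L[2] = O
Query 6: R[1] = G

Answer: G G Y W O G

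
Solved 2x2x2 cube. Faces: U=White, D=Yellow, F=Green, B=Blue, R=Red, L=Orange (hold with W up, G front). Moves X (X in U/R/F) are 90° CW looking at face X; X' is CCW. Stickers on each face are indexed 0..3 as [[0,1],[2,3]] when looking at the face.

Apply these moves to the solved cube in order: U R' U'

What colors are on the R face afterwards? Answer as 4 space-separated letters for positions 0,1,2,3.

After move 1 (U): U=WWWW F=RRGG R=BBRR B=OOBB L=GGOO
After move 2 (R'): R=BRBR U=WBWO F=RWGW D=YRYG B=YOYB
After move 3 (U'): U=BOWW F=GGGW R=RWBR B=BRYB L=YOOO
Query: R face = RWBR

Answer: R W B R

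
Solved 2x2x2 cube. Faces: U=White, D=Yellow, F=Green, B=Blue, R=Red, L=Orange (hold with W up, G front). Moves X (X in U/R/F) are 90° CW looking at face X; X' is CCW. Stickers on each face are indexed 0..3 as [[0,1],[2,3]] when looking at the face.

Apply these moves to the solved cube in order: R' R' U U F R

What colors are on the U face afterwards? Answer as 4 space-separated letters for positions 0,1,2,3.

Answer: Y G O B

Derivation:
After move 1 (R'): R=RRRR U=WBWB F=GWGW D=YGYG B=YBYB
After move 2 (R'): R=RRRR U=WYWY F=GBGB D=YWYW B=GBGB
After move 3 (U): U=WWYY F=RRGB R=GBRR B=OOGB L=GBOO
After move 4 (U): U=YWYW F=GBGB R=OORR B=GBGB L=RROO
After move 5 (F): F=GGBB U=YWOR R=YOWR D=ROYW L=RYOW
After move 6 (R): R=WYRO U=YGOB F=GOBW D=RGYG B=RBWB
Query: U face = YGOB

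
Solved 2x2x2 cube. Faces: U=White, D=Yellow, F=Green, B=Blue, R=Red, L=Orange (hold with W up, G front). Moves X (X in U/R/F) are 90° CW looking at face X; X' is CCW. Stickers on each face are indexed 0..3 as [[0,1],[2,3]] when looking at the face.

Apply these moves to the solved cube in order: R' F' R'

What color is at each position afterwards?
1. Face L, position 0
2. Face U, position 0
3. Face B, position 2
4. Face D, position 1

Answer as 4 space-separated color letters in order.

Answer: O W O W

Derivation:
After move 1 (R'): R=RRRR U=WBWB F=GWGW D=YGYG B=YBYB
After move 2 (F'): F=WWGG U=WBRR R=GRYR D=OOYG L=OBOW
After move 3 (R'): R=RRGY U=WYRY F=WBGR D=OWYG B=GBOB
Query 1: L[0] = O
Query 2: U[0] = W
Query 3: B[2] = O
Query 4: D[1] = W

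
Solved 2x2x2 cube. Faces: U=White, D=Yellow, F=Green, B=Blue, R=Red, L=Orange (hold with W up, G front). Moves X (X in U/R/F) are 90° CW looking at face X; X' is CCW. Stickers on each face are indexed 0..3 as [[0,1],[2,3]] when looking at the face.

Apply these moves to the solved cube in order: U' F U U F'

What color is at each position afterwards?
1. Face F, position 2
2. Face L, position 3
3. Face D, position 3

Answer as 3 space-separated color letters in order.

Answer: R W Y

Derivation:
After move 1 (U'): U=WWWW F=OOGG R=GGRR B=RRBB L=BBOO
After move 2 (F): F=GOGO U=WWOB R=WGWR D=RGYY L=BYOY
After move 3 (U): U=OWBW F=WGGO R=RRWR B=BYBB L=GOOY
After move 4 (U): U=BOWW F=RRGO R=BYWR B=GOBB L=WGOY
After move 5 (F'): F=RORG U=BOBW R=GYRR D=GYYY L=WWOW
Query 1: F[2] = R
Query 2: L[3] = W
Query 3: D[3] = Y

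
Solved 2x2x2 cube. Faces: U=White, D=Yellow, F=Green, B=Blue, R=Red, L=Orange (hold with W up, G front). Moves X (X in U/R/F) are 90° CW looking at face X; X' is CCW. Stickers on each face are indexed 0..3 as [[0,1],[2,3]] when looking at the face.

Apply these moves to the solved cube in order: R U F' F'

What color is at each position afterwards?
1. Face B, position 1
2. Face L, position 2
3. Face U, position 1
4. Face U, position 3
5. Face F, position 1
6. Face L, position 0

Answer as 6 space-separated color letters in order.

After move 1 (R): R=RRRR U=WGWG F=GYGY D=YBYB B=WBWB
After move 2 (U): U=WWGG F=RRGY R=WBRR B=OOWB L=GYOO
After move 3 (F'): F=RYRG U=WWWR R=BBYR D=YOYB L=GGOG
After move 4 (F'): F=YGRR U=WWBY R=OBYR D=GGYB L=GROW
Query 1: B[1] = O
Query 2: L[2] = O
Query 3: U[1] = W
Query 4: U[3] = Y
Query 5: F[1] = G
Query 6: L[0] = G

Answer: O O W Y G G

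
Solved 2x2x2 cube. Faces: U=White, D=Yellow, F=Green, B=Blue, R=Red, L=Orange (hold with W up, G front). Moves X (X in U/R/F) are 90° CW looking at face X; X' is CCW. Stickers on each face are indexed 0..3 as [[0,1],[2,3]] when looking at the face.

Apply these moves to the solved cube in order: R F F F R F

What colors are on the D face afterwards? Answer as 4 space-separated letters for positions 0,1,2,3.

After move 1 (R): R=RRRR U=WGWG F=GYGY D=YBYB B=WBWB
After move 2 (F): F=GGYY U=WGOO R=WRGR D=RRYB L=OYOB
After move 3 (F): F=YGYG U=WGBY R=OROR D=GWYB L=OROR
After move 4 (F): F=YYGG U=WGRR R=BRYR D=OOYB L=OGOW
After move 5 (R): R=YBRR U=WYRG F=YOGB D=OWYW B=RBGB
After move 6 (F): F=GYBO U=WYWG R=RBGR D=RYYW L=OOOW
Query: D face = RYYW

Answer: R Y Y W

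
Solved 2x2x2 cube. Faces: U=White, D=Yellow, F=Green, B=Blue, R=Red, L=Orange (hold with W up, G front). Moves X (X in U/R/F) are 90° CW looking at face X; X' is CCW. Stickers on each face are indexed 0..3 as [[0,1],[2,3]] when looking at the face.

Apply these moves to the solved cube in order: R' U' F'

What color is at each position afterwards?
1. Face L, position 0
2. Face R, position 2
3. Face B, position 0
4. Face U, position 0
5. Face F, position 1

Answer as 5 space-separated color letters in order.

Answer: Y Y R B W

Derivation:
After move 1 (R'): R=RRRR U=WBWB F=GWGW D=YGYG B=YBYB
After move 2 (U'): U=BBWW F=OOGW R=GWRR B=RRYB L=YBOO
After move 3 (F'): F=OWOG U=BBGR R=GWYR D=BOYG L=YWOW
Query 1: L[0] = Y
Query 2: R[2] = Y
Query 3: B[0] = R
Query 4: U[0] = B
Query 5: F[1] = W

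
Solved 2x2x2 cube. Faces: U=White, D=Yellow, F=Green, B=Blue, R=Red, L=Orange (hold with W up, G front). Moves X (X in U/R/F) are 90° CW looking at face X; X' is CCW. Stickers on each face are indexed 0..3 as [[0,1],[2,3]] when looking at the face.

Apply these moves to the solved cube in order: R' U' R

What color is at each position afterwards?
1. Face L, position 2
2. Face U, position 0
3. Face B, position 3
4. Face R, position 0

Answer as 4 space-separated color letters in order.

After move 1 (R'): R=RRRR U=WBWB F=GWGW D=YGYG B=YBYB
After move 2 (U'): U=BBWW F=OOGW R=GWRR B=RRYB L=YBOO
After move 3 (R): R=RGRW U=BOWW F=OGGG D=YYYR B=WRBB
Query 1: L[2] = O
Query 2: U[0] = B
Query 3: B[3] = B
Query 4: R[0] = R

Answer: O B B R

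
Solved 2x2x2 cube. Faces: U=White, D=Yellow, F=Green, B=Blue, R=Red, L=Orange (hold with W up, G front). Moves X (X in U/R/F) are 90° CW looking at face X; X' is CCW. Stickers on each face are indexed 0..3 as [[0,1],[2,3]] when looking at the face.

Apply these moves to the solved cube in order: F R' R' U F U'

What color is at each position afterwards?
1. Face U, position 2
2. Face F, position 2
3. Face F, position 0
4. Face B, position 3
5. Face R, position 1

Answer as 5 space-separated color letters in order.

Answer: O B G B R

Derivation:
After move 1 (F): F=GGGG U=WWOO R=WRWR D=RRYY L=OYOY
After move 2 (R'): R=RRWW U=WBOB F=GWGO D=RGYG B=YBRB
After move 3 (R'): R=RWRW U=WROY F=GBGB D=RWYO B=GBGB
After move 4 (U): U=OWYR F=RWGB R=GBRW B=OYGB L=GBOY
After move 5 (F): F=GRBW U=OWYB R=YBRW D=RGYO L=GROW
After move 6 (U'): U=WBOY F=GRBW R=GRRW B=YBGB L=OYOW
Query 1: U[2] = O
Query 2: F[2] = B
Query 3: F[0] = G
Query 4: B[3] = B
Query 5: R[1] = R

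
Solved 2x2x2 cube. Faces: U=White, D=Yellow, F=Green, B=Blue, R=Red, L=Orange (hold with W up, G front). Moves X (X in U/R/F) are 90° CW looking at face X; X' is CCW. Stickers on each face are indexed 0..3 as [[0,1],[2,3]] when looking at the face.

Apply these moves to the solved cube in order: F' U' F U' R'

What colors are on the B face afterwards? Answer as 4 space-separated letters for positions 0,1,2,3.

Answer: Y G G B

Derivation:
After move 1 (F'): F=GGGG U=WWRR R=YRYR D=OOYY L=OWOW
After move 2 (U'): U=WRWR F=OWGG R=GGYR B=YRBB L=BBOW
After move 3 (F): F=GOGW U=WRWB R=WGRR D=YGYY L=BOOO
After move 4 (U'): U=RBWW F=BOGW R=GORR B=WGBB L=YROO
After move 5 (R'): R=ORGR U=RBWW F=BBGW D=YOYW B=YGGB
Query: B face = YGGB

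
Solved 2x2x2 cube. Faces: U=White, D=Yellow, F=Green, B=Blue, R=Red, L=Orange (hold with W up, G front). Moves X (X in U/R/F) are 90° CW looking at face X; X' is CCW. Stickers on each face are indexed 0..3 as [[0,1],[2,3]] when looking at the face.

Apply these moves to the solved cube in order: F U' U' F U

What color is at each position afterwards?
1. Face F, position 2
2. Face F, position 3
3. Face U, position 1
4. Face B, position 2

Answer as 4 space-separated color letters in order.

Answer: G B O B

Derivation:
After move 1 (F): F=GGGG U=WWOO R=WRWR D=RRYY L=OYOY
After move 2 (U'): U=WOWO F=OYGG R=GGWR B=WRBB L=BBOY
After move 3 (U'): U=OOWW F=BBGG R=OYWR B=GGBB L=WROY
After move 4 (F): F=GBGB U=OOYR R=WYWR D=WOYY L=WROR
After move 5 (U): U=YORO F=WYGB R=GGWR B=WRBB L=GBOR
Query 1: F[2] = G
Query 2: F[3] = B
Query 3: U[1] = O
Query 4: B[2] = B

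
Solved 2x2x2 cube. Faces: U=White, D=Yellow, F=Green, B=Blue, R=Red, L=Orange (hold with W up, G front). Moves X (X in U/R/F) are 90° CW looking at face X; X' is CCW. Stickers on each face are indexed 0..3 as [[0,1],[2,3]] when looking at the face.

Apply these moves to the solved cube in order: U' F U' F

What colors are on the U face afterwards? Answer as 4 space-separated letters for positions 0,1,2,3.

Answer: W B Y R

Derivation:
After move 1 (U'): U=WWWW F=OOGG R=GGRR B=RRBB L=BBOO
After move 2 (F): F=GOGO U=WWOB R=WGWR D=RGYY L=BYOY
After move 3 (U'): U=WBWO F=BYGO R=GOWR B=WGBB L=RROY
After move 4 (F): F=GBOY U=WBYR R=WOOR D=WGYY L=RROG
Query: U face = WBYR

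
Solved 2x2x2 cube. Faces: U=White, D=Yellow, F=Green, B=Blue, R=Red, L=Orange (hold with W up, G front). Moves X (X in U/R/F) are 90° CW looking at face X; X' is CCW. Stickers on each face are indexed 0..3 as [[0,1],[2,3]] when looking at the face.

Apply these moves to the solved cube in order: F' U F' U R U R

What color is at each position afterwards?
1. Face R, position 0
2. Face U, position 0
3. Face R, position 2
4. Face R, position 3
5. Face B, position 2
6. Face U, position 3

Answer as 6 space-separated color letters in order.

Answer: R Y W W B Y

Derivation:
After move 1 (F'): F=GGGG U=WWRR R=YRYR D=OOYY L=OWOW
After move 2 (U): U=RWRW F=YRGG R=BBYR B=OWBB L=GGOW
After move 3 (F'): F=RGYG U=RWBY R=OBOR D=GWYY L=GWOR
After move 4 (U): U=BRYW F=OBYG R=OWOR B=GWBB L=RGOR
After move 5 (R): R=OORW U=BBYG F=OWYY D=GBYG B=WWRB
After move 6 (U): U=YBGB F=OOYY R=WWRW B=RGRB L=OWOR
After move 7 (R): R=RWWW U=YOGY F=OBYG D=GRYR B=BGBB
Query 1: R[0] = R
Query 2: U[0] = Y
Query 3: R[2] = W
Query 4: R[3] = W
Query 5: B[2] = B
Query 6: U[3] = Y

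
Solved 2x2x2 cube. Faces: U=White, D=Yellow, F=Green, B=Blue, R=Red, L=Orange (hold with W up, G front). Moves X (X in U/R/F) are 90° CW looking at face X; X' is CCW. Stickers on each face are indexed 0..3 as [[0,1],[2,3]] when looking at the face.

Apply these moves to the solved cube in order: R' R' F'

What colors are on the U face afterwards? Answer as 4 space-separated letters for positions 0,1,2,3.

Answer: W Y R R

Derivation:
After move 1 (R'): R=RRRR U=WBWB F=GWGW D=YGYG B=YBYB
After move 2 (R'): R=RRRR U=WYWY F=GBGB D=YWYW B=GBGB
After move 3 (F'): F=BBGG U=WYRR R=WRYR D=OOYW L=OYOW
Query: U face = WYRR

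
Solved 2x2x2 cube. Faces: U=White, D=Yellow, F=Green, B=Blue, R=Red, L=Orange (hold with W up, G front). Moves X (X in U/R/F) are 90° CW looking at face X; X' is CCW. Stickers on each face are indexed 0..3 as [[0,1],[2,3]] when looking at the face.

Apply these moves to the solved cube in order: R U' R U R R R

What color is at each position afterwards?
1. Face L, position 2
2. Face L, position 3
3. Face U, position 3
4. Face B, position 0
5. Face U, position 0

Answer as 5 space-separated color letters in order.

After move 1 (R): R=RRRR U=WGWG F=GYGY D=YBYB B=WBWB
After move 2 (U'): U=GGWW F=OOGY R=GYRR B=RRWB L=WBOO
After move 3 (R): R=RGRY U=GOWY F=OBGB D=YWYR B=WRGB
After move 4 (U): U=WGYO F=RGGB R=WRRY B=WBGB L=OBOO
After move 5 (R): R=RWYR U=WGYB F=RWGR D=YGYW B=OBGB
After move 6 (R): R=YRRW U=WWYR F=RGGW D=YGYO B=BBGB
After move 7 (R): R=RYWR U=WGYW F=RGGO D=YGYB B=RBWB
Query 1: L[2] = O
Query 2: L[3] = O
Query 3: U[3] = W
Query 4: B[0] = R
Query 5: U[0] = W

Answer: O O W R W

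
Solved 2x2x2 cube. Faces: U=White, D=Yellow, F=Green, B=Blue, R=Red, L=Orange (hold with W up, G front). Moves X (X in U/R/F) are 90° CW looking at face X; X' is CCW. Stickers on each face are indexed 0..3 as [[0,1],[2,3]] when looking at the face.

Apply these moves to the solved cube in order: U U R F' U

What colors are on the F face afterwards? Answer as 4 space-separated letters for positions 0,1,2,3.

Answer: B O B G

Derivation:
After move 1 (U): U=WWWW F=RRGG R=BBRR B=OOBB L=GGOO
After move 2 (U): U=WWWW F=BBGG R=OORR B=GGBB L=RROO
After move 3 (R): R=RORO U=WBWG F=BYGY D=YBYG B=WGWB
After move 4 (F'): F=YYBG U=WBRR R=BOYO D=ROYG L=RGOW
After move 5 (U): U=RWRB F=BOBG R=WGYO B=RGWB L=YYOW
Query: F face = BOBG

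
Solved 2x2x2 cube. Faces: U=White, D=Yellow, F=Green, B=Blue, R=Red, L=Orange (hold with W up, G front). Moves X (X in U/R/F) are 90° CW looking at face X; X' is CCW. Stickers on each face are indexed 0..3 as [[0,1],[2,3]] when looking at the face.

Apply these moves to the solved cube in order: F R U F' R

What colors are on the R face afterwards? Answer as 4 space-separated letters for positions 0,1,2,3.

After move 1 (F): F=GGGG U=WWOO R=WRWR D=RRYY L=OYOY
After move 2 (R): R=WWRR U=WGOG F=GRGY D=RBYB B=OBWB
After move 3 (U): U=OWGG F=WWGY R=OBRR B=OYWB L=GROY
After move 4 (F'): F=WYWG U=OWOR R=BBRR D=RYYB L=GGOG
After move 5 (R): R=RBRB U=OYOG F=WYWB D=RWYO B=RYWB
Query: R face = RBRB

Answer: R B R B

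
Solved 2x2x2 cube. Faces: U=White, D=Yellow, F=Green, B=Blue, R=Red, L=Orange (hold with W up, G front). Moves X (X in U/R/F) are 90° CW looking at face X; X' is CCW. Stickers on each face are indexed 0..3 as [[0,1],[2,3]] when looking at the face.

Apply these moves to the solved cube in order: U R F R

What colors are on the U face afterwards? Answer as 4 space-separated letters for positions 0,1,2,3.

Answer: W R O Y

Derivation:
After move 1 (U): U=WWWW F=RRGG R=BBRR B=OOBB L=GGOO
After move 2 (R): R=RBRB U=WRWG F=RYGY D=YBYO B=WOWB
After move 3 (F): F=GRYY U=WROG R=WBGB D=RRYO L=GYOB
After move 4 (R): R=GWBB U=WROY F=GRYO D=RWYW B=GORB
Query: U face = WROY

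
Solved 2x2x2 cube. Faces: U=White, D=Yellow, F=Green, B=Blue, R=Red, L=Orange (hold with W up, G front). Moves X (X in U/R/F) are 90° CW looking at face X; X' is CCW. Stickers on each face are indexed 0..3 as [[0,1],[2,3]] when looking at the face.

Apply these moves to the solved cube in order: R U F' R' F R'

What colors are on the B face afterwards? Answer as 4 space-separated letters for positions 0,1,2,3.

After move 1 (R): R=RRRR U=WGWG F=GYGY D=YBYB B=WBWB
After move 2 (U): U=WWGG F=RRGY R=WBRR B=OOWB L=GYOO
After move 3 (F'): F=RYRG U=WWWR R=BBYR D=YOYB L=GGOG
After move 4 (R'): R=BRBY U=WWWO F=RWRR D=YYYG B=BOOB
After move 5 (F): F=RRRW U=WWGG R=WROY D=BBYG L=GYOY
After move 6 (R'): R=RYWO U=WOGB F=RWRG D=BRYW B=GOBB
Query: B face = GOBB

Answer: G O B B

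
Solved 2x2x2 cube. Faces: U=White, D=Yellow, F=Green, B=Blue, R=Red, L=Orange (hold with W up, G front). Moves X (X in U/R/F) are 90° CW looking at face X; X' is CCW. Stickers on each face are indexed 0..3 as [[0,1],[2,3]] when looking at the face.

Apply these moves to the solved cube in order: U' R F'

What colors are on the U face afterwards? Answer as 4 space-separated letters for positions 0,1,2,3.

After move 1 (U'): U=WWWW F=OOGG R=GGRR B=RRBB L=BBOO
After move 2 (R): R=RGRG U=WOWG F=OYGY D=YBYR B=WRWB
After move 3 (F'): F=YYOG U=WORR R=BGYG D=BOYR L=BGOW
Query: U face = WORR

Answer: W O R R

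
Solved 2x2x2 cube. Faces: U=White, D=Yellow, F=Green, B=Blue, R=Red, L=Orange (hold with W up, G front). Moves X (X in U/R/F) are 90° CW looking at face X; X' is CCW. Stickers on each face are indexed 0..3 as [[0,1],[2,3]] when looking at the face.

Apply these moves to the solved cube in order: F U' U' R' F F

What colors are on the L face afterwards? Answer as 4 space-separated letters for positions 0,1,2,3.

Answer: W O O Y

Derivation:
After move 1 (F): F=GGGG U=WWOO R=WRWR D=RRYY L=OYOY
After move 2 (U'): U=WOWO F=OYGG R=GGWR B=WRBB L=BBOY
After move 3 (U'): U=OOWW F=BBGG R=OYWR B=GGBB L=WROY
After move 4 (R'): R=YROW U=OBWG F=BOGW D=RBYG B=YGRB
After move 5 (F): F=GBWO U=OBYR R=WRGW D=OYYG L=WROB
After move 6 (F): F=WGOB U=OBBR R=YRRW D=GWYG L=WOOY
Query: L face = WOOY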